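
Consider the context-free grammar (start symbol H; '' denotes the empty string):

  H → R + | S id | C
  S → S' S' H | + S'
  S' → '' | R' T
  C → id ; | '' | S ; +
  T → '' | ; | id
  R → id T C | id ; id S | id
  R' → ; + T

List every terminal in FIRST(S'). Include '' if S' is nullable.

S' → '' contributes ''.
From S' → R' T: add FIRST(R') = { ; }.
Union: FIRST(S') = { ;, '' }.

{ ;, '' }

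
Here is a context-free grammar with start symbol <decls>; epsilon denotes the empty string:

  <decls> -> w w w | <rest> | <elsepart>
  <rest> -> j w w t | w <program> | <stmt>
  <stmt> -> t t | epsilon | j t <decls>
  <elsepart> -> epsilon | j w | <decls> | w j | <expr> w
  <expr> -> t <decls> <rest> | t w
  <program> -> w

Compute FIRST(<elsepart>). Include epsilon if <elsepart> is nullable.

<elsepart> -> epsilon contributes epsilon.
<elsepart> -> j w contributes {j}.
From <elsepart> -> <decls>: add FIRST(<decls>) = { j, t, w, epsilon } (including epsilon since <decls> is nullable).
<elsepart> -> w j contributes {w}.
From <elsepart> -> <expr> w: add FIRST(<expr>) = { t }.
Union: FIRST(<elsepart>) = { j, t, w, epsilon }.

{ j, t, w, epsilon }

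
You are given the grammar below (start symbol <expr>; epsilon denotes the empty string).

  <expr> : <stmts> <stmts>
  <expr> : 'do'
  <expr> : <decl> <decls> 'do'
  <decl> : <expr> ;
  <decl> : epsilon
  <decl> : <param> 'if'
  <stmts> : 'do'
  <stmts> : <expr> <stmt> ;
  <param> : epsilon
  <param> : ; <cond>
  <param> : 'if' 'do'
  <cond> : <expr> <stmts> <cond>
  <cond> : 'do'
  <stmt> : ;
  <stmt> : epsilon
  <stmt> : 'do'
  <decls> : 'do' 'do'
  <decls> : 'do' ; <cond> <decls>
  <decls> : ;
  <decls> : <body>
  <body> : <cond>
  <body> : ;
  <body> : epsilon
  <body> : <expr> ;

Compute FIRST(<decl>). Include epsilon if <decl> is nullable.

From <decl> : <expr> ;: add FIRST(<expr>) = { 'do', 'if', ; }.
<decl> : epsilon contributes epsilon.
From <decl> : <param> 'if': <param> nullable, take FIRST(<param>) ∪ {'if'} = { 'if', ; }.
Union: FIRST(<decl>) = { 'do', 'if', ;, epsilon }.

{ 'do', 'if', ;, epsilon }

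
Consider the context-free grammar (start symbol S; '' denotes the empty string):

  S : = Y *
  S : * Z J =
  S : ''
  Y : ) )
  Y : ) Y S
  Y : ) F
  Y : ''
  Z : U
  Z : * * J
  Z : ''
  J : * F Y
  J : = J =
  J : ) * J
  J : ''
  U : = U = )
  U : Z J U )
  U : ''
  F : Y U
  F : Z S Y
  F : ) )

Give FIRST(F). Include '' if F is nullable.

From F : Y U: Y, U nullable, take FIRST(Y) ∪ FIRST(U) = { ), *, = }; also '' since the whole RHS is nullable.
From F : Z S Y: Z, S, Y nullable, take FIRST(Z) ∪ FIRST(S) ∪ FIRST(Y) = { ), *, = }; also '' since the whole RHS is nullable.
F : ) ) contributes {)}.
Union: FIRST(F) = { ), *, =, '' }.

{ ), *, =, '' }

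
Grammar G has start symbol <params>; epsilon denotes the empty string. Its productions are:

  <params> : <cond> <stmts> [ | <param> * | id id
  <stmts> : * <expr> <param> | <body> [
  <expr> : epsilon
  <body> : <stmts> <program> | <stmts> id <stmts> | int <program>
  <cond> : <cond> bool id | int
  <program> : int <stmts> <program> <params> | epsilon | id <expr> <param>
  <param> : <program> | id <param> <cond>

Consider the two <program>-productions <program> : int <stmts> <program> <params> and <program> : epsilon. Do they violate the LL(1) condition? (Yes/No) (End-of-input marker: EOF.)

Yes

FIRST(int <stmts> <program> <params>) = { int } and FIRST(epsilon) = { epsilon }.
The second alternative is nullable and FOLLOW(<program>) = { *, [, id, int } shares int with FIRST of the first — conflict.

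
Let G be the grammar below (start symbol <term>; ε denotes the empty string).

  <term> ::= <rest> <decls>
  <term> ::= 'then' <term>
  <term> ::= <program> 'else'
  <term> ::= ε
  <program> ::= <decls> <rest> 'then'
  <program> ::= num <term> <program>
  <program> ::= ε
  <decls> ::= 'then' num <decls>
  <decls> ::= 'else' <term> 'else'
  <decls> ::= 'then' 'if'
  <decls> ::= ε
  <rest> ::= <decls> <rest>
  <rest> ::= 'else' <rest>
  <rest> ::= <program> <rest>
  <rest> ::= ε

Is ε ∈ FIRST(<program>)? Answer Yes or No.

Yes

<program> has an ε-production, so <program> ⇒ ε.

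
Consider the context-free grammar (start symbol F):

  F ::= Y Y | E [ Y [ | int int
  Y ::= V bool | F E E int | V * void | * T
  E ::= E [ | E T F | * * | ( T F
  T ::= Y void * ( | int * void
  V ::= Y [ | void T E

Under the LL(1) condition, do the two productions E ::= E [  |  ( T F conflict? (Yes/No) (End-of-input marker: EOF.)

Yes

FIRST(E [) = { (, * } and FIRST(( T F) = { ( }.
Both contain (, so the two alternatives are not disjoint — LL(1) conflict.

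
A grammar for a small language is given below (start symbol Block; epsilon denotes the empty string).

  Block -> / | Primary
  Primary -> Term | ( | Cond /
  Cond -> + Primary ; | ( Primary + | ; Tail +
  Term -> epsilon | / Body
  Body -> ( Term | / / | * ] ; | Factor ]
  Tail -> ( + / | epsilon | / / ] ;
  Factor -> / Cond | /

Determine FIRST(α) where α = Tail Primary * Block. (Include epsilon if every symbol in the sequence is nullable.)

Add FIRST(Tail)\{epsilon} = { (, / }; Tail is nullable, continue.
Add FIRST(Primary)\{epsilon} = { (, +, /, ; }; Primary is nullable, continue.
* is a terminal; add {*} and stop.

{ (, *, +, /, ; }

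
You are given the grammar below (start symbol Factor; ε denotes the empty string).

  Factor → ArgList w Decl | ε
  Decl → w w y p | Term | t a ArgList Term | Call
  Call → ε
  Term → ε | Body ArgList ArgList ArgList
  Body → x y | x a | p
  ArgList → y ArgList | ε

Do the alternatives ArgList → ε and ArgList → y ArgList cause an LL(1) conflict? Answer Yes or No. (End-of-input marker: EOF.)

FIRST(ε) = { ε } and FIRST(y ArgList) = { y }.
The first alternative is nullable and FOLLOW(ArgList) = { EOF, p, w, x, y } shares y with FIRST of the second — conflict.

Yes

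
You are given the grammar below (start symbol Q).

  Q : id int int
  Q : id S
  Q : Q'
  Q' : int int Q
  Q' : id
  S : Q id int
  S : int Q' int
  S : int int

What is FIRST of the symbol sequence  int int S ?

{ int }

int is a terminal; add {int} and stop.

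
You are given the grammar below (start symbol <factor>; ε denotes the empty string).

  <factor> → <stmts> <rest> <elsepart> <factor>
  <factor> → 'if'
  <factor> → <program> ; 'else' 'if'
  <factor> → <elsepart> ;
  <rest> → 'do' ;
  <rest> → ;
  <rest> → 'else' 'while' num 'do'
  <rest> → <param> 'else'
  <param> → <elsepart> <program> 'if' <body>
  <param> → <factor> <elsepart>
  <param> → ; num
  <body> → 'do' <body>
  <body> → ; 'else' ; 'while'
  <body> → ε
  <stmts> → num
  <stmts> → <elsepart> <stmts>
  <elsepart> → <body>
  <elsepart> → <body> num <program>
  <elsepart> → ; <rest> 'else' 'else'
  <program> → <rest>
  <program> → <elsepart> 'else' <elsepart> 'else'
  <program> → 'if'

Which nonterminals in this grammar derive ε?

Directly nullable (have an ε-production): <body>.
<elsepart> → <body> with every symbol nullable, so <elsepart> is nullable.
No other nonterminal has a production whose RHS symbols are all nullable.

{ <body>, <elsepart> }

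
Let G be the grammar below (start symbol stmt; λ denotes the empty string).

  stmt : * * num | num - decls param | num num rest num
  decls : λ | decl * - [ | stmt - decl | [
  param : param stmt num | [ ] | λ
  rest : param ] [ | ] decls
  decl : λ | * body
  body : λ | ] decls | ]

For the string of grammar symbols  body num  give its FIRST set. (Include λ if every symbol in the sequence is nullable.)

{ ], num }

Add FIRST(body)\{λ} = { ] }; body is nullable, continue.
num is a terminal; add {num} and stop.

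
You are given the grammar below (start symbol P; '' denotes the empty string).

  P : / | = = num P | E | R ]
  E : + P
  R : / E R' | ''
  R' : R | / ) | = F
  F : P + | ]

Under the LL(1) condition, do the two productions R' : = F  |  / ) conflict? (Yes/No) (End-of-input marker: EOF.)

FIRST(= F) = { = } and FIRST(/ )) = { / }.
The FIRST sets are disjoint and neither alternative is nullable — no conflict.

No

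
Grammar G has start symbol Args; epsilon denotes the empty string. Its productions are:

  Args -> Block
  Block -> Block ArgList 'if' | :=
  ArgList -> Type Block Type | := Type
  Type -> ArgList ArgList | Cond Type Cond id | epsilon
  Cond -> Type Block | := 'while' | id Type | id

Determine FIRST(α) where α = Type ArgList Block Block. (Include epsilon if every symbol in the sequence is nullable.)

{ :=, id }

Add FIRST(Type)\{epsilon} = { :=, id }; Type is nullable, continue.
Add FIRST(ArgList) = { :=, id }; ArgList is not nullable, stop.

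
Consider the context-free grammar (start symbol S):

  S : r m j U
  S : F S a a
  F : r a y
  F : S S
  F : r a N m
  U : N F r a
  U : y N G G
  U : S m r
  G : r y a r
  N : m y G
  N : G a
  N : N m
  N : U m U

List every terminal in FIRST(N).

N : m y G contributes {m}.
From N : G a: add FIRST(G) = { r }.
From N : N m: add FIRST(N) = { m, r, y }.
From N : U m U: add FIRST(U) = { m, r, y }.
Union: FIRST(N) = { m, r, y }.

{ m, r, y }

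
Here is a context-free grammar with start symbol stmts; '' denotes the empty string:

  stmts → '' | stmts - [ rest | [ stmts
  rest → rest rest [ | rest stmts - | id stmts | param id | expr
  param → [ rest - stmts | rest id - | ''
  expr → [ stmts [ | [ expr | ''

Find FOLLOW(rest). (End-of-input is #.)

{ #, -, [, id }

In stmts → stmts - [ rest: rest is at the end, add FOLLOW(stmts) = { #, -, [, id }.
In rest → rest rest [: add FIRST(rest [) = { -, [, id }.
In rest → rest rest [: add FIRST([) = { [ }.
In rest → rest stmts -: add FIRST(stmts -) = { -, [ }.
In param → [ rest - stmts: add FIRST(- stmts) = { - }.
In param → rest id -: add FIRST(id -) = { id }.
Union: FOLLOW(rest) = { #, -, [, id }.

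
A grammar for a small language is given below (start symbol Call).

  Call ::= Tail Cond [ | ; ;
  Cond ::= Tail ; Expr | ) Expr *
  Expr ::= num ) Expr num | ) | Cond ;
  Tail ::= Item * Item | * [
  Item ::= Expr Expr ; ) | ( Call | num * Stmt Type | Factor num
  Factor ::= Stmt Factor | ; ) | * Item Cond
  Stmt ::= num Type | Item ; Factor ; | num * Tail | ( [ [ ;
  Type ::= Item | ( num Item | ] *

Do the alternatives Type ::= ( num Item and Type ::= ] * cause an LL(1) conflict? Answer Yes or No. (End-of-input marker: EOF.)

No

FIRST(( num Item) = { ( } and FIRST(] *) = { ] }.
The FIRST sets are disjoint and neither alternative is nullable — no conflict.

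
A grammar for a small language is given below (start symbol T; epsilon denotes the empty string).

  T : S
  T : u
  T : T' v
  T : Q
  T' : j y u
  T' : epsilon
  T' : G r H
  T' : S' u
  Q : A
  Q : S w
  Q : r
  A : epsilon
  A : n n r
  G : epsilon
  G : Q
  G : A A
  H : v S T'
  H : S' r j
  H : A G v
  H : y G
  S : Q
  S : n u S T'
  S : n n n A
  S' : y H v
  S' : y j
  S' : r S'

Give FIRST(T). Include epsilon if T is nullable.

{ j, n, r, u, v, w, y, epsilon }

From T : S: add FIRST(S) = { n, r, w, epsilon } (including epsilon since S is nullable).
T : u contributes {u}.
From T : T' v: T' nullable, take FIRST(T') ∪ {v} = { j, n, r, v, w, y }.
From T : Q: add FIRST(Q) = { n, r, w, epsilon } (including epsilon since Q is nullable).
Union: FIRST(T) = { j, n, r, u, v, w, y, epsilon }.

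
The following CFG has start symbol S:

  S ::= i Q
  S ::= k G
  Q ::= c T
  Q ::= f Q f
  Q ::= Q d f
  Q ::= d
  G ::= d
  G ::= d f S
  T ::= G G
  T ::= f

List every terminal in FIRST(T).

{ d, f }

From T ::= G G: add FIRST(G) = { d }.
T ::= f contributes {f}.
Union: FIRST(T) = { d, f }.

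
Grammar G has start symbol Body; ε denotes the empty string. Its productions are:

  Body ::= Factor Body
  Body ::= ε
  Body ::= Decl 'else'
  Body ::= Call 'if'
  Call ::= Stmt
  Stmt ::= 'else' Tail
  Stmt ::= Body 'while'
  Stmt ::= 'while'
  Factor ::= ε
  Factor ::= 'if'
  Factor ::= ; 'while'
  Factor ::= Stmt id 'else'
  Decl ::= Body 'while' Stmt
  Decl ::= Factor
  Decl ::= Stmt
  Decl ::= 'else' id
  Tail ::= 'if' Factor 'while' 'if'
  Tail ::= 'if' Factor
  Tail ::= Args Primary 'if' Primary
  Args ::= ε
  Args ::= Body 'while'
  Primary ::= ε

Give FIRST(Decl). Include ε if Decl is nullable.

From Decl ::= Body 'while' Stmt: Body nullable, take FIRST(Body) ∪ {'while'} = { 'else', 'if', 'while', ; }.
From Decl ::= Factor: add FIRST(Factor) = { 'else', 'if', 'while', ;, ε } (including ε since Factor is nullable).
From Decl ::= Stmt: add FIRST(Stmt) = { 'else', 'if', 'while', ; }.
Decl ::= 'else' id contributes {'else'}.
Union: FIRST(Decl) = { 'else', 'if', 'while', ;, ε }.

{ 'else', 'if', 'while', ;, ε }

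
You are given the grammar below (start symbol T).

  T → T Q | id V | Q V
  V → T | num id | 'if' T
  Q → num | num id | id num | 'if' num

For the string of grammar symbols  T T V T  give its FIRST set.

Add FIRST(T) = { 'if', id, num }; T is not nullable, stop.

{ 'if', id, num }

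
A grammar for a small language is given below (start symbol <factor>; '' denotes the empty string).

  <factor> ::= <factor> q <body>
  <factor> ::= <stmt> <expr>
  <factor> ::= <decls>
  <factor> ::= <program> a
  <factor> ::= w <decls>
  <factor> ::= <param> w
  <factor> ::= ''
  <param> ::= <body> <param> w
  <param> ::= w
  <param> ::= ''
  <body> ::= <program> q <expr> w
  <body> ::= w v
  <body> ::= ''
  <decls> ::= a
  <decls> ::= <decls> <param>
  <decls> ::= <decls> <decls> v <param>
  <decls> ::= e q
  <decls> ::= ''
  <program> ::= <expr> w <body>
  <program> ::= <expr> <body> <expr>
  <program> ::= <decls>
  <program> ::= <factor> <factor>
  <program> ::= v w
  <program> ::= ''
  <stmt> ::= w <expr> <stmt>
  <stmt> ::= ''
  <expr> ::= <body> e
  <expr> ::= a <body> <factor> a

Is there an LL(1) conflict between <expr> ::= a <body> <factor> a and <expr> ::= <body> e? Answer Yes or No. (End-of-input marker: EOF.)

Yes

FIRST(a <body> <factor> a) = { a } and FIRST(<body> e) = { a, e, q, v, w }.
Both contain a, so the two alternatives are not disjoint — LL(1) conflict.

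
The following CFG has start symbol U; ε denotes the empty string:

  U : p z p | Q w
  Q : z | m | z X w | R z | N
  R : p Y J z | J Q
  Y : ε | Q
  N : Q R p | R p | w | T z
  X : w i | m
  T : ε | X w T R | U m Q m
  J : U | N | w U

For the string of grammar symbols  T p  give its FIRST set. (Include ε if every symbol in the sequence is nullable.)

Add FIRST(T)\{ε} = { m, p, w, z }; T is nullable, continue.
p is a terminal; add {p} and stop.

{ m, p, w, z }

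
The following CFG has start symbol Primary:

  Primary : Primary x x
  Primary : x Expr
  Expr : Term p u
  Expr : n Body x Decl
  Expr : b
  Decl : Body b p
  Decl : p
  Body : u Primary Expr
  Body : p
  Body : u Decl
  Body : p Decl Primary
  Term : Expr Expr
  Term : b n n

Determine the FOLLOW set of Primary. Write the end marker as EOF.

Primary is the start symbol, so EOF ∈ FOLLOW(Primary).
In Primary : Primary x x: add FIRST(x x) = { x }.
In Body : u Primary Expr: add FIRST(Expr) = { b, n }.
In Body : p Decl Primary: Primary is at the end, add FOLLOW(Body) = { b, x }.
Union: FOLLOW(Primary) = { EOF, b, n, x }.

{ EOF, b, n, x }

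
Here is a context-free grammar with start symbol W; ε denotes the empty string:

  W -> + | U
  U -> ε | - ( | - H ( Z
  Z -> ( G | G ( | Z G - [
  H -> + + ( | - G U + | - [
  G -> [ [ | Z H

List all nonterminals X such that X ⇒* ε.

{ U, W }

Directly nullable (have an ε-production): U.
W -> U with every symbol nullable, so W is nullable.
No other nonterminal has a production whose RHS symbols are all nullable.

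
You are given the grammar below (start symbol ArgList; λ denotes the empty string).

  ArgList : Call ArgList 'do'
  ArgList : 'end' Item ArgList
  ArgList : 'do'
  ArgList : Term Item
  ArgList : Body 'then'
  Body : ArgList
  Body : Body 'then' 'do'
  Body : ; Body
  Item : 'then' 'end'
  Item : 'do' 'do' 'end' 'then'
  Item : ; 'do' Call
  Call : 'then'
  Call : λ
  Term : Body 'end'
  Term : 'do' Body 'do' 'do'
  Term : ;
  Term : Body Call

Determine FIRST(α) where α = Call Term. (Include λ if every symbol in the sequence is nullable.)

{ 'do', 'end', 'then', ; }

Add FIRST(Call)\{λ} = { 'then' }; Call is nullable, continue.
Add FIRST(Term) = { 'do', 'end', 'then', ; }; Term is not nullable, stop.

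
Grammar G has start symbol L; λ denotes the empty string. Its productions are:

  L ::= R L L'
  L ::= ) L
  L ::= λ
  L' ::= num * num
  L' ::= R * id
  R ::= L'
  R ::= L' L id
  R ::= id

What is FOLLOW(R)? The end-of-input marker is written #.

{ ), *, id, num }

In L ::= R L L': add FIRST(L L') = { ), id, num }.
In L' ::= R * id: add FIRST(* id) = { * }.
Union: FOLLOW(R) = { ), *, id, num }.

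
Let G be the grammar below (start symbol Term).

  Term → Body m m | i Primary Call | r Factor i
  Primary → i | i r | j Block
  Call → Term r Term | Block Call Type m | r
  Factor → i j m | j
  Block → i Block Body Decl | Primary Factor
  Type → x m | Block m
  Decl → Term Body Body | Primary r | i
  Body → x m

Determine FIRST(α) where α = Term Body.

Add FIRST(Term) = { i, r, x }; Term is not nullable, stop.

{ i, r, x }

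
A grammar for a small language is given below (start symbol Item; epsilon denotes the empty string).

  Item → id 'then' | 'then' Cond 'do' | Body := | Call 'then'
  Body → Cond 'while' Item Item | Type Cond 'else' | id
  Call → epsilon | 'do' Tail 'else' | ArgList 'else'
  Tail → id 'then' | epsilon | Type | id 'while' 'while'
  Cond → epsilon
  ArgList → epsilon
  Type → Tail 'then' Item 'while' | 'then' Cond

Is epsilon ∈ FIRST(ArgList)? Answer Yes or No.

Yes

ArgList has an epsilon-production, so ArgList ⇒ epsilon.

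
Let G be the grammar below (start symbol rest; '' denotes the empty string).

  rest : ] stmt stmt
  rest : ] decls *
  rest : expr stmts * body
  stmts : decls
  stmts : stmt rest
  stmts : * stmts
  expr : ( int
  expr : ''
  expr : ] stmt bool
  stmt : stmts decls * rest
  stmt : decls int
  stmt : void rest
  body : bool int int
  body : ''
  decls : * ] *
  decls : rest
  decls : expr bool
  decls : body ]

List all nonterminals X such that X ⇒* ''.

Directly nullable (have an ''-production): expr, body.
No other nonterminal has a production whose RHS symbols are all nullable.

{ body, expr }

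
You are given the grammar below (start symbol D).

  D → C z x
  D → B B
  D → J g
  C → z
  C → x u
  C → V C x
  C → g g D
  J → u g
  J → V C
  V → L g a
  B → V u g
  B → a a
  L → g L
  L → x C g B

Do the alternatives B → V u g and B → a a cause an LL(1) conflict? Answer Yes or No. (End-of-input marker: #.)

FIRST(V u g) = { g, x } and FIRST(a a) = { a }.
The FIRST sets are disjoint and neither alternative is nullable — no conflict.

No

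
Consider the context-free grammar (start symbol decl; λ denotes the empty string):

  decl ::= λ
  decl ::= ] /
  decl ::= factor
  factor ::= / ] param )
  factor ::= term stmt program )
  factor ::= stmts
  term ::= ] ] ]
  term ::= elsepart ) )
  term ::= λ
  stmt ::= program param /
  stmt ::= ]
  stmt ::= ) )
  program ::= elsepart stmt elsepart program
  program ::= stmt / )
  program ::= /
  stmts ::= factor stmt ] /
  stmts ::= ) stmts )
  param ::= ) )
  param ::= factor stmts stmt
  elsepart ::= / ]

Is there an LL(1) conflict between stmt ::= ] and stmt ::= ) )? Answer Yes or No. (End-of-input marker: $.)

No

FIRST(]) = { ] } and FIRST() )) = { ) }.
The FIRST sets are disjoint and neither alternative is nullable — no conflict.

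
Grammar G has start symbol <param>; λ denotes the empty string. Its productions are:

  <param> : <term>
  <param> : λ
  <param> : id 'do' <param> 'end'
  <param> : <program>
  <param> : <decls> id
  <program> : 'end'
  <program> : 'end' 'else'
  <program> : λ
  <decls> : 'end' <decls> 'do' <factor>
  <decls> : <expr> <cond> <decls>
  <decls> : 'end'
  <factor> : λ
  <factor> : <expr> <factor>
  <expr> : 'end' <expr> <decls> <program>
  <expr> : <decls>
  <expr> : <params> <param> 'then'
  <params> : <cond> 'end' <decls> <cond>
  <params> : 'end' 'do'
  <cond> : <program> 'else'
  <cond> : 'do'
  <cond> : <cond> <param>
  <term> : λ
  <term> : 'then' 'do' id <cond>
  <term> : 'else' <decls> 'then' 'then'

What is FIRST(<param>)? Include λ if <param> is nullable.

From <param> : <term>: add FIRST(<term>) = { 'else', 'then', λ } (including λ since <term> is nullable).
<param> : λ contributes λ.
<param> : id 'do' <param> 'end' contributes {id}.
From <param> : <program>: add FIRST(<program>) = { 'end', λ } (including λ since <program> is nullable).
From <param> : <decls> id: add FIRST(<decls>) = { 'do', 'else', 'end' }.
Union: FIRST(<param>) = { 'do', 'else', 'end', 'then', id, λ }.

{ 'do', 'else', 'end', 'then', id, λ }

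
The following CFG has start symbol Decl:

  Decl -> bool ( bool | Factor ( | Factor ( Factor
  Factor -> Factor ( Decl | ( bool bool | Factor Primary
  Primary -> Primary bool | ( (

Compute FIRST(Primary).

{ ( }

From Primary -> Primary bool: add FIRST(Primary) = { ( }.
Primary -> ( ( contributes {(}.
Union: FIRST(Primary) = { ( }.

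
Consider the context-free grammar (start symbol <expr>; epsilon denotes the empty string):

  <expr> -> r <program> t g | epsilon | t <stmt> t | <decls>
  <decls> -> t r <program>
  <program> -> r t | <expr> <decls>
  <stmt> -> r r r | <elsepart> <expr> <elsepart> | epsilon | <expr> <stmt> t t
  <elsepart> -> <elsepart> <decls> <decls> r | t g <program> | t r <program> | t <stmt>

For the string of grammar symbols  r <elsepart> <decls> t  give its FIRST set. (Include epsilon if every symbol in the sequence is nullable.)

{ r }

r is a terminal; add {r} and stop.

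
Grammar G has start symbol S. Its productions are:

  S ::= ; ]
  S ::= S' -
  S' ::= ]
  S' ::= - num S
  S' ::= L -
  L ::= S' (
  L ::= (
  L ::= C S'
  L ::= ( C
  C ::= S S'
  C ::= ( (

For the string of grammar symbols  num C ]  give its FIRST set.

num is a terminal; add {num} and stop.

{ num }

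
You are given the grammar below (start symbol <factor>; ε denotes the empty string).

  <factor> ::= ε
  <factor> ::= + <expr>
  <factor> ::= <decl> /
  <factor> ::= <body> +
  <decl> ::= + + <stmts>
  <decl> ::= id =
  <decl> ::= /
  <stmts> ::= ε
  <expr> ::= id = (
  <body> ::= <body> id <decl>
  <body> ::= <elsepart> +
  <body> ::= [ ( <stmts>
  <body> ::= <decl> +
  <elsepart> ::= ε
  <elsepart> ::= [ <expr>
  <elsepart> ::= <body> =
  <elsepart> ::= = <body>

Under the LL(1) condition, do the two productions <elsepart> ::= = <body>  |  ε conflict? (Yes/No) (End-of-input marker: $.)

No

FIRST(= <body>) = { = } and FIRST(ε) = { ε }.
The second is nullable but FOLLOW(<elsepart>) = { + } is disjoint from FIRST of the first.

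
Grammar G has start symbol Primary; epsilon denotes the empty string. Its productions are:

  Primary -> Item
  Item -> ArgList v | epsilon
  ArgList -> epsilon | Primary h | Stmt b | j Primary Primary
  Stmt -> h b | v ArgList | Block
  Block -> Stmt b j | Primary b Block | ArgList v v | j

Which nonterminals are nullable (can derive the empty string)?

Directly nullable (have an epsilon-production): Item, ArgList.
Primary -> Item with every symbol nullable, so Primary is nullable.
No other nonterminal has a production whose RHS symbols are all nullable.

{ ArgList, Item, Primary }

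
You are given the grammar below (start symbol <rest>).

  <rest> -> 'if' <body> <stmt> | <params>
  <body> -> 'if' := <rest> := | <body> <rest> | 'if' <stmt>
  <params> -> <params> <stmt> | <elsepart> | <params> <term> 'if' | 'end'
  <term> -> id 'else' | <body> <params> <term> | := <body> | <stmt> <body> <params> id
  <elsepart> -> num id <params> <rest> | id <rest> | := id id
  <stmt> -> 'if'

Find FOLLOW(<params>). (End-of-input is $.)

In <rest> -> <params>: <params> is at the end, add FOLLOW(<rest>) = { $, 'end', 'if', :=, id, num }.
In <params> -> <params> <stmt>: add FIRST(<stmt>) = { 'if' }.
In <params> -> <params> <term> 'if': add FIRST(<term> 'if') = { 'if', :=, id }.
In <term> -> <body> <params> <term>: add FIRST(<term>) = { 'if', :=, id }.
In <term> -> <stmt> <body> <params> id: add FIRST(id) = { id }.
In <elsepart> -> num id <params> <rest>: add FIRST(<rest>) = { 'end', 'if', :=, id, num }.
Union: FOLLOW(<params>) = { $, 'end', 'if', :=, id, num }.

{ $, 'end', 'if', :=, id, num }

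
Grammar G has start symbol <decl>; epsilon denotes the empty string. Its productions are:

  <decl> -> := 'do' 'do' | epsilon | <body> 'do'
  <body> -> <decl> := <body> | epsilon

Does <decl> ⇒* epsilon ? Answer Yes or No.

<decl> has an epsilon-production, so <decl> ⇒ epsilon.

Yes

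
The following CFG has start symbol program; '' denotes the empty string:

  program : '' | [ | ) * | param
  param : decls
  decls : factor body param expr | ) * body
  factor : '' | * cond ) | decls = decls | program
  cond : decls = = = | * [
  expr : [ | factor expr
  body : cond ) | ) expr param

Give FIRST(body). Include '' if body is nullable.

{ ), *, [ }

From body : cond ): add FIRST(cond) = { ), *, [ }.
body : ) expr param contributes {)}.
Union: FIRST(body) = { ), *, [ }.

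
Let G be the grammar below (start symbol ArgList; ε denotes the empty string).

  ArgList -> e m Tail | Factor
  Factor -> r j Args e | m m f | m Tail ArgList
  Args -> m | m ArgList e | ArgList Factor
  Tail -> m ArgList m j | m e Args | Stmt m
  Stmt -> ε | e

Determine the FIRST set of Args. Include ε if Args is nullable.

{ e, m, r }

Args -> m contributes {m}.
Args -> m ArgList e contributes {m}.
From Args -> ArgList Factor: add FIRST(ArgList) = { e, m, r }.
Union: FIRST(Args) = { e, m, r }.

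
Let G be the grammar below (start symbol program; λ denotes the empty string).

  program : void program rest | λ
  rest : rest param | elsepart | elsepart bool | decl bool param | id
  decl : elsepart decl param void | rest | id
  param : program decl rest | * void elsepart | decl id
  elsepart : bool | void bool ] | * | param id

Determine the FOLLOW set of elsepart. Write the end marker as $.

In rest : elsepart: elsepart is at the end, add FOLLOW(rest) = { $, *, bool, id, void }.
In rest : elsepart bool: add FIRST(bool) = { bool }.
In decl : elsepart decl param void: add FIRST(decl param void) = { *, bool, id, void }.
In param : * void elsepart: elsepart is at the end, add FOLLOW(param) = { $, *, bool, id, void }.
Union: FOLLOW(elsepart) = { $, *, bool, id, void }.

{ $, *, bool, id, void }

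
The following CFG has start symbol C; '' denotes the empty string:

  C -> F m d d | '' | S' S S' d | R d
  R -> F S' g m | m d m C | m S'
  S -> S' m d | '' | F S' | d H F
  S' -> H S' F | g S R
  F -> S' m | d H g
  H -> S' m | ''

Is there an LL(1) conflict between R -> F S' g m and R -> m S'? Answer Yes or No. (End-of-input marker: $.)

FIRST(F S' g m) = { d, g } and FIRST(m S') = { m }.
The FIRST sets are disjoint and neither alternative is nullable — no conflict.

No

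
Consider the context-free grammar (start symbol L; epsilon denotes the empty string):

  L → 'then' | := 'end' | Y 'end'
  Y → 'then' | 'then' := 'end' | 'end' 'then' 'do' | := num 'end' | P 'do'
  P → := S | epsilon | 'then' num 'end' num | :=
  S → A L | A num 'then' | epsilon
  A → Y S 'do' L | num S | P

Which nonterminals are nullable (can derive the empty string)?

{ A, P, S }

Directly nullable (have an epsilon-production): P, S.
A → P with every symbol nullable, so A is nullable.
No other nonterminal has a production whose RHS symbols are all nullable.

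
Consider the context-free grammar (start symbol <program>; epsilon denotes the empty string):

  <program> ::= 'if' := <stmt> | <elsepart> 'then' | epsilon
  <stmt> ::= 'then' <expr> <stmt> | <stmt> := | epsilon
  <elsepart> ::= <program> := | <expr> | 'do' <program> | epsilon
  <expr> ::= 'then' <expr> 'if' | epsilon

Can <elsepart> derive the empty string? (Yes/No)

<elsepart> has an epsilon-production, so <elsepart> ⇒ epsilon.

Yes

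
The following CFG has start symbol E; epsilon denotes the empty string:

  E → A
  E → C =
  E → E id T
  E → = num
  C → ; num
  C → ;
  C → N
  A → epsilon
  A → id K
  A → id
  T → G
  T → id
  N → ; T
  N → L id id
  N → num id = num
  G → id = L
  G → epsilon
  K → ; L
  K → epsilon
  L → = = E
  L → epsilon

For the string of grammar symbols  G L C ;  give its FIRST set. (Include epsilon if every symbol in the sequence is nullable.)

{ ;, =, id, num }

Add FIRST(G)\{epsilon} = { id }; G is nullable, continue.
Add FIRST(L)\{epsilon} = { = }; L is nullable, continue.
Add FIRST(C) = { ;, =, id, num }; C is not nullable, stop.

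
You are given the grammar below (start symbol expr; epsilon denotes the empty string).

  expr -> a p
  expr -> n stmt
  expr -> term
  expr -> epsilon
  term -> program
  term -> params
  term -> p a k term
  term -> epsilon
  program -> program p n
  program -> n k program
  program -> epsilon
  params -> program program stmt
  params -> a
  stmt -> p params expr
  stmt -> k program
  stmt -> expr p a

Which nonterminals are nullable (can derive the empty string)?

Directly nullable (have an epsilon-production): expr, term, program.
No other nonterminal has a production whose RHS symbols are all nullable.

{ expr, program, term }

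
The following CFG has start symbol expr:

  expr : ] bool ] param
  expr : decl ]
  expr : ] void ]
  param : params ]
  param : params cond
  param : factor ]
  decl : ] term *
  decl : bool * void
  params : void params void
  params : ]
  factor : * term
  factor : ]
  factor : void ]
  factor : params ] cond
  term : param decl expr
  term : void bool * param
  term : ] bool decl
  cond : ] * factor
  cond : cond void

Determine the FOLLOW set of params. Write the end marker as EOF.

In param : params ]: add FIRST(]) = { ] }.
In param : params cond: add FIRST(cond) = { ] }.
In params : void params void: add FIRST(void) = { void }.
In factor : params ] cond: add FIRST(] cond) = { ] }.
Union: FOLLOW(params) = { ], void }.

{ ], void }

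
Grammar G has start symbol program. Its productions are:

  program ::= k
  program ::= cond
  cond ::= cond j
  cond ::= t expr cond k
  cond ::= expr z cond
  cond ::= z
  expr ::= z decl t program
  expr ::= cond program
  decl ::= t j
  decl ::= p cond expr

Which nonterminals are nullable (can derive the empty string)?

No nonterminal has an empty production or an RHS whose symbols are all nullable.

{ } (none)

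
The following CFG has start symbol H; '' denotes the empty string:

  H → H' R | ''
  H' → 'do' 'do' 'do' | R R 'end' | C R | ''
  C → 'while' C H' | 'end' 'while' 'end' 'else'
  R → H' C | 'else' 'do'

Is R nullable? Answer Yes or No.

No

Nullable nonterminals: H, H'.
No production of R has an RHS whose symbols are all nullable, so R is not nullable.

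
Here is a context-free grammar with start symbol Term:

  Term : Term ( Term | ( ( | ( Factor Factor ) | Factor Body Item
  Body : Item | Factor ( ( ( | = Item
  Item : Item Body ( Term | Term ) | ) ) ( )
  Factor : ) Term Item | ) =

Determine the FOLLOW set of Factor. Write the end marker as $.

In Term : ( Factor Factor ): add FIRST(Factor )) = { ) }.
In Term : ( Factor Factor ): add FIRST()) = { ) }.
In Term : Factor Body Item: add FIRST(Body Item) = { (, ), = }.
In Body : Factor ( ( (: add FIRST(( ( () = { ( }.
Union: FOLLOW(Factor) = { (, ), = }.

{ (, ), = }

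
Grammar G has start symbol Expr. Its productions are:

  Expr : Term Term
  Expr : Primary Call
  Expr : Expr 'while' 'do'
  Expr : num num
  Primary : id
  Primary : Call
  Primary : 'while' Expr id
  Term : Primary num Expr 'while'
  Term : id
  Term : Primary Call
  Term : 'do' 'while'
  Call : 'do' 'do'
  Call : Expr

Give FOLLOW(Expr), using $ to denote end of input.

{ $, 'do', 'while', id, num }

Expr is the start symbol, so $ ∈ FOLLOW(Expr).
In Expr : Expr 'while' 'do': add FIRST('while' 'do') = { 'while' }.
In Primary : 'while' Expr id: add FIRST(id) = { id }.
In Term : Primary num Expr 'while': add FIRST('while') = { 'while' }.
In Call : Expr: Expr is at the end, add FOLLOW(Call) = { $, 'do', 'while', id, num }.
Union: FOLLOW(Expr) = { $, 'do', 'while', id, num }.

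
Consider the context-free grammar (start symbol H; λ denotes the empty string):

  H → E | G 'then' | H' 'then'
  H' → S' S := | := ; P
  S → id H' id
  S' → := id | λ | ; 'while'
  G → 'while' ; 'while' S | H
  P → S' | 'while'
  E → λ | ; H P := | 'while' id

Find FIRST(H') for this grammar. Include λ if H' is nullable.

From H' → S' S :=: S' nullable, take FIRST(S') ∪ FIRST(S) = { :=, ;, id }.
H' → := ; P contributes {:=}.
Union: FIRST(H') = { :=, ;, id }.

{ :=, ;, id }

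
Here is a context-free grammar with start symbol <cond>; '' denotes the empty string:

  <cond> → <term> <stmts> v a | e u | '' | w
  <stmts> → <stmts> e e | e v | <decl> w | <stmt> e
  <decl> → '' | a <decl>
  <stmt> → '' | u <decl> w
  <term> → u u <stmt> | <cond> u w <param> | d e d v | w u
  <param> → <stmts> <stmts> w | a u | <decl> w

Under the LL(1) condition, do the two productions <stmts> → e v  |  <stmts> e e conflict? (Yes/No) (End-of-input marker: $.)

FIRST(e v) = { e } and FIRST(<stmts> e e) = { a, e, u, w }.
Both contain e, so the two alternatives are not disjoint — LL(1) conflict.

Yes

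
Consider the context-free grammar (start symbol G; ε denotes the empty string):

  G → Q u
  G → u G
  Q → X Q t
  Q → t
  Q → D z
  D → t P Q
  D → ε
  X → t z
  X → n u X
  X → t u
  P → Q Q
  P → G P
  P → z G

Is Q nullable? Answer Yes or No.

No

Nullable nonterminals: D.
No production of Q has an RHS whose symbols are all nullable, so Q is not nullable.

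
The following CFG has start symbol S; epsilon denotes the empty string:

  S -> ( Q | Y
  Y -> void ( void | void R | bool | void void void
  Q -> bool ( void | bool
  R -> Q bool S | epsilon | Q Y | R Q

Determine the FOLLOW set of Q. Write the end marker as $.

{ $, bool, void }

In S -> ( Q: Q is at the end, add FOLLOW(S) = { $, bool }.
In R -> Q bool S: add FIRST(bool S) = { bool }.
In R -> Q Y: add FIRST(Y) = { bool, void }.
In R -> R Q: Q is at the end, add FOLLOW(R) = { $, bool }.
Union: FOLLOW(Q) = { $, bool, void }.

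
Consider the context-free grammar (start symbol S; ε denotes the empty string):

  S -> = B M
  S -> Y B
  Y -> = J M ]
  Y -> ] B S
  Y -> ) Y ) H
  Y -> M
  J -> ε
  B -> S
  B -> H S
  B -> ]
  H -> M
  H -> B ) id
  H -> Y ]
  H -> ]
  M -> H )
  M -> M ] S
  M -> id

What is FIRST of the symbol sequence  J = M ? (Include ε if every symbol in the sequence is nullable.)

{ = }

Add FIRST(J)\{ε} = {  }; J is nullable, continue.
= is a terminal; add {=} and stop.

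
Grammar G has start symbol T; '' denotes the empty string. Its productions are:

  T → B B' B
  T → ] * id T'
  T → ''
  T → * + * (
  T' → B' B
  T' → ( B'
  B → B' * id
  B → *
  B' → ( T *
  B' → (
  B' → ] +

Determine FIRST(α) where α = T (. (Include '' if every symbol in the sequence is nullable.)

{ (, *, ] }

Add FIRST(T)\{''} = { (, *, ] }; T is nullable, continue.
( is a terminal; add {(} and stop.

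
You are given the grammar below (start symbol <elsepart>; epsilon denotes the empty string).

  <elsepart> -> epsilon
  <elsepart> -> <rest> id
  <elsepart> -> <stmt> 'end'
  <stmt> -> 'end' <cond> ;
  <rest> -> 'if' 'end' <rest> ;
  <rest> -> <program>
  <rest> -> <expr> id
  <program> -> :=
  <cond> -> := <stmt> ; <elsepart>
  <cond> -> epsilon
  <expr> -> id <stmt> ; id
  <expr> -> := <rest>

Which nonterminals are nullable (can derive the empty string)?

{ <cond>, <elsepart> }

Directly nullable (have an epsilon-production): <elsepart>, <cond>.
No other nonterminal has a production whose RHS symbols are all nullable.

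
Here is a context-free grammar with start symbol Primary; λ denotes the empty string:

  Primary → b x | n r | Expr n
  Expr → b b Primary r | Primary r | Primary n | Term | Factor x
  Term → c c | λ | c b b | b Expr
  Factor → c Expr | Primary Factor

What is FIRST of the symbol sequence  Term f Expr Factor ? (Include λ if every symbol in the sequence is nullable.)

Add FIRST(Term)\{λ} = { b, c }; Term is nullable, continue.
f is a terminal; add {f} and stop.

{ b, c, f }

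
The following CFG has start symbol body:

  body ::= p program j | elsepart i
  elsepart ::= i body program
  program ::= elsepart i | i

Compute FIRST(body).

{ i, p }

body ::= p program j contributes {p}.
From body ::= elsepart i: add FIRST(elsepart) = { i }.
Union: FIRST(body) = { i, p }.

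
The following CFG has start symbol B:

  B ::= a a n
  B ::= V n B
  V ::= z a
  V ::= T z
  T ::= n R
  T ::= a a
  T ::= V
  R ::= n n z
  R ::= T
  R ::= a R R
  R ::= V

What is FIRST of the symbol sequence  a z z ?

{ a }

a is a terminal; add {a} and stop.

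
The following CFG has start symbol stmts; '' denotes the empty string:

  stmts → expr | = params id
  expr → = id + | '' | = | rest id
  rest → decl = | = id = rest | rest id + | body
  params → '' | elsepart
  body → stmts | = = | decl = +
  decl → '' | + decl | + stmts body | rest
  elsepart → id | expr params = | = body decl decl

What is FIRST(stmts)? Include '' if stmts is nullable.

{ +, =, id, '' }

From stmts → expr: add FIRST(expr) = { +, =, id, '' } (including '' since expr is nullable).
stmts → = params id contributes {=}.
Union: FIRST(stmts) = { +, =, id, '' }.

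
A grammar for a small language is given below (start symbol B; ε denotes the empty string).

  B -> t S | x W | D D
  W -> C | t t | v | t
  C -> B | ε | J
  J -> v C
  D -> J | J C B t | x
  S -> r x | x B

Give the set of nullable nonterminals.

{ C, W }

Directly nullable (have an ε-production): C.
W -> C with every symbol nullable, so W is nullable.
No other nonterminal has a production whose RHS symbols are all nullable.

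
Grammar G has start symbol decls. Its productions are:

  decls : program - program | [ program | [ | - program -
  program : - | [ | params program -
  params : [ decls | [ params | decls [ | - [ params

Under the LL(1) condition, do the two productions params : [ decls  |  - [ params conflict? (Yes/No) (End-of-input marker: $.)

FIRST([ decls) = { [ } and FIRST(- [ params) = { - }.
The FIRST sets are disjoint and neither alternative is nullable — no conflict.

No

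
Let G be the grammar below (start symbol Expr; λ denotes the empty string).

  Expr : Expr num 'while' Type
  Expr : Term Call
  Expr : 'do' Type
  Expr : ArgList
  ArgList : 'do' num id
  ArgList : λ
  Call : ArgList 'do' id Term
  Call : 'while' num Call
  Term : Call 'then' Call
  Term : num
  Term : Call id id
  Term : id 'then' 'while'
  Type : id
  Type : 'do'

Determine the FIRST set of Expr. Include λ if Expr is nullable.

From Expr : Expr num 'while' Type: Expr nullable, take FIRST(Expr) ∪ {num} = { 'do', 'while', id, num }.
From Expr : Term Call: add FIRST(Term) = { 'do', 'while', id, num }.
Expr : 'do' Type contributes {'do'}.
From Expr : ArgList: add FIRST(ArgList) = { 'do', λ } (including λ since ArgList is nullable).
Union: FIRST(Expr) = { 'do', 'while', id, num, λ }.

{ 'do', 'while', id, num, λ }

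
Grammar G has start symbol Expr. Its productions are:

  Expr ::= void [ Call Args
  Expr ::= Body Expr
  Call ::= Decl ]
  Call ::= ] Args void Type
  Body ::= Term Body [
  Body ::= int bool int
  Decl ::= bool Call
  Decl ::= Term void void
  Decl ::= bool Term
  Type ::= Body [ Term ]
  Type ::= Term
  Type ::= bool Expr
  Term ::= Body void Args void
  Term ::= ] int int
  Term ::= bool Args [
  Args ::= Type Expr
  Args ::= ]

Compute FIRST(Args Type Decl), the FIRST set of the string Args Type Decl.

{ ], bool, int }

Add FIRST(Args) = { ], bool, int }; Args is not nullable, stop.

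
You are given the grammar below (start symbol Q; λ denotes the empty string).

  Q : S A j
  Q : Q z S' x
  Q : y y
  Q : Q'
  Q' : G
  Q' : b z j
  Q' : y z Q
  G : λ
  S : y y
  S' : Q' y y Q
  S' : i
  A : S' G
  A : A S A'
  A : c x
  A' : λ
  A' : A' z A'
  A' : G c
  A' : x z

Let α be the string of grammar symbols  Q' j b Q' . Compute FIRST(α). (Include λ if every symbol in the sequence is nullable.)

{ b, j, y }

Add FIRST(Q')\{λ} = { b, y }; Q' is nullable, continue.
j is a terminal; add {j} and stop.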